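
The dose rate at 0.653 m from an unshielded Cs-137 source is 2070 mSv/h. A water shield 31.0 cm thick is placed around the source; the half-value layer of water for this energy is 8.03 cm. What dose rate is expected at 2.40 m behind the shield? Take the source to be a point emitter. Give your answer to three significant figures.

Distance alone: (0.653/2.40)² = 0.07403, so 2070 × 0.07403 = 153.2 mSv/h.
Shield: 31.0/8.03 = 3.861 half-value layers → attenuation 2^(−3.861) = 0.06882.
Combined: 153.2 × 0.06882 = 10.54 mSv/h.

10.5 mSv/h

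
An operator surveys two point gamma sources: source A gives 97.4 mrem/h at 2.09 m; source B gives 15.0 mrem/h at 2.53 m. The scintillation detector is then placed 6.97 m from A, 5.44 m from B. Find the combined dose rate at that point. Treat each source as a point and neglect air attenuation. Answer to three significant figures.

12.0 mrem/h

By superposition, sum each source's inverse-square contribution:
A: 97.4 × (2.09/6.97)² = 8.758 mrem/h
B: 15.0 × (2.53/5.44)² = 3.244 mrem/h
Total = 8.758 + 3.244 = 12.00 mrem/h.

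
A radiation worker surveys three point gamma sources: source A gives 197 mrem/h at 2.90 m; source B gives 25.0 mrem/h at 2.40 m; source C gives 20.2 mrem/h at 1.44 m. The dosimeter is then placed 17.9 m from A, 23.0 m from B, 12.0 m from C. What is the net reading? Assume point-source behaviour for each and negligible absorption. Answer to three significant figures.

5.73 mrem/h

Each source contributes Iᵢ·(dᵢ/rᵢ)²; contributions add.
A: 197 × (2.90/17.9)² = 5.171 mrem/h
B: 25.0 × (2.40/23.0)² = 0.2722 mrem/h
C: 20.2 × (1.44/12.0)² = 0.2909 mrem/h
Total = 5.171 + 0.2722 + 0.2909 = 5.734 mrem/h.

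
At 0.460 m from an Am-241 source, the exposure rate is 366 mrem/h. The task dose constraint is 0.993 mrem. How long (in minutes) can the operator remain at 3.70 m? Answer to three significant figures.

10.5 min

Intensity scales as (d₁/d₂)², so rate at 3.70 m:
366 × (0.460/3.70)² = 366 × 0.01546 = 5.658 mrem/h.
Stay time = 0.993 mrem ÷ 5.658 mrem/h = 0.1755 h = 10.53 min.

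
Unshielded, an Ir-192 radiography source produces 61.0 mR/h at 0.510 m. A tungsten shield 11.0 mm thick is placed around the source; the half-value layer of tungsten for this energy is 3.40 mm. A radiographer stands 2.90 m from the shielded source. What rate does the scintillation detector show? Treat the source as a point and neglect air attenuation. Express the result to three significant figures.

Distance alone: 61.0 × (0.510/2.90)² = 61.0 × 0.03093 = 1.887 mR/h.
Shield: 11.0/3.40 = 3.235 half-value layers → attenuation 2^(−3.235) = 0.1062.
Combined: 1.887 × 0.1062 = 0.2004 mR/h.

0.200 mR/h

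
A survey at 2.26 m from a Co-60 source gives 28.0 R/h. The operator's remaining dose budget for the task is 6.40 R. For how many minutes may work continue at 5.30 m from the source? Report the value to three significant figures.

75.4 min

Since intensity falls as 1/r², rate at 5.30 m:
28.0 × (2.26/5.30)² = 28.0 × 0.1818 = 5.090 R/h.
Stay time = 6.40 R ÷ 5.090 R/h = 1.257 h = 75.42 min.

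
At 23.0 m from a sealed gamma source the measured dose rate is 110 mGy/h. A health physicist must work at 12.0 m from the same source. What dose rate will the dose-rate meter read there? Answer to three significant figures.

404 mGy/h

Applying the 1/r² law, scaling from 23.0 m to 12.0 m:
110 × (23.0/12.0)² = 110 × 3.674 = 404.1 mGy/h.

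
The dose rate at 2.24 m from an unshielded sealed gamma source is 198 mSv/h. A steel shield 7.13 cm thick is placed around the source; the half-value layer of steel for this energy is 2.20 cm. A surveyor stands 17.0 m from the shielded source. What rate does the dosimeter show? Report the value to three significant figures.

0.364 mSv/h

Distance alone: 198 × (2.24/17.0)² = 198 × 0.01736 = 3.437 mSv/h.
Shield: 7.13/2.20 = 3.241 half-value layers → attenuation 2^(−3.241) = 0.1058.
Combined: 3.437 × 0.1058 = 0.3636 mSv/h.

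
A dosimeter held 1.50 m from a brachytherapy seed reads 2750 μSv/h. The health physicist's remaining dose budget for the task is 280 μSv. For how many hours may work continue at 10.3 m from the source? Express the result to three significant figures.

4.80 h

Applying the 1/r² law, rate at 10.3 m:
2750 × (1.50/10.3)² = 2750 × 0.02121 = 58.33 μSv/h.
Stay time = 280 μSv ÷ 58.33 μSv/h = 4.800 h.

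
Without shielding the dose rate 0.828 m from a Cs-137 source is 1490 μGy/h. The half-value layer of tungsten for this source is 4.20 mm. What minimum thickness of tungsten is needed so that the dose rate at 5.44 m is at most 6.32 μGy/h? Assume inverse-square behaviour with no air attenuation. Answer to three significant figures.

10.3 mm

At 5.44 m, distance alone gives 1490 × (0.828/5.44)² = 1490 × 0.02317 = 34.52 μGy/h.
Further attenuation needed: 34.52/6.32 = 5.462.
n = log₂(5.462) = 2.449 half-value layers.
Thickness = 2.449 × 4.20 mm = 10.29 mm.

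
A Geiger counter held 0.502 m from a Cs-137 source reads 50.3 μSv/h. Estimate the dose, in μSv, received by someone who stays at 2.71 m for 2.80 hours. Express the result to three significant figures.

Applying the 1/r² law, rate at 2.71 m:
50.3 × (0.502/2.71)² = 50.3 × 0.03431 = 1.726 μSv/h.
Dose = rate × time = 1.726 μSv/h × 2.800 h = 4.833 μSv.

4.83 μSv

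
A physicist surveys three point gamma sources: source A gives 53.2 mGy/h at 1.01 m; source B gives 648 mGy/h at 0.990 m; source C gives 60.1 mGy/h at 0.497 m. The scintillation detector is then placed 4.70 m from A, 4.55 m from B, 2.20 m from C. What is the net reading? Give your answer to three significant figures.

Each source contributes Iᵢ·(dᵢ/rᵢ)²; contributions add.
A: 53.2 × (1.01/4.70)² = 2.457 mGy/h
B: 648 × (0.990/4.55)² = 30.68 mGy/h
C: 60.1 × (0.497/2.20)² = 3.067 mGy/h
Total = 2.457 + 30.68 + 3.067 = 36.20 mGy/h.

36.2 mGy/h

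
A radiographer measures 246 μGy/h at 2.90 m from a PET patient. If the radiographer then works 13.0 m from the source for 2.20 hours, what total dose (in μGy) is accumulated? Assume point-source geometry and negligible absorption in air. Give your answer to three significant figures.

Using I₁d₁² = I₂d₂², rate at 13.0 m:
(2.90/13.0)² = 0.04976, so 246 × 0.04976 = 12.24 μGy/h.
Dose = rate × time = 12.24 μGy/h × 2.200 h = 26.93 μGy.

26.9 μGy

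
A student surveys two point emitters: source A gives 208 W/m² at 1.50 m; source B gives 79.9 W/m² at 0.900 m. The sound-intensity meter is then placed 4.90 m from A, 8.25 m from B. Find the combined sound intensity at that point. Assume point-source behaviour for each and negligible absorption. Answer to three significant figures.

20.4 W/m²

Each source contributes Iᵢ·(dᵢ/rᵢ)²; contributions add.
A: 208 × (1.50/4.90)² = 19.49 W/m²
B: 79.9 × (0.900/8.25)² = 0.9509 W/m²
Total = 19.49 + 0.9509 = 20.44 W/m².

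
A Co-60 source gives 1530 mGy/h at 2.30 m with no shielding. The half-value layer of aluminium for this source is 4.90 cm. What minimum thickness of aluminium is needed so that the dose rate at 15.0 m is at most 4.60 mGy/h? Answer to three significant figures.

At 15.0 m, distance alone gives (2.30/15.0)² = 0.02351, so 1530 × 0.02351 = 35.97 mGy/h.
Further attenuation needed: 35.97/4.60 = 7.820.
n = log₂(7.820) = 2.967 half-value layers.
Thickness = 2.967 × 4.90 cm = 14.54 cm.

14.5 cm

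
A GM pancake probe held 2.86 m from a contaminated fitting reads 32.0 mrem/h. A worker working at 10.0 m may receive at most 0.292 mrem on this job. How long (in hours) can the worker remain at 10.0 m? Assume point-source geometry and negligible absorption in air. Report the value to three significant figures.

0.112 h

Since intensity falls as 1/r², rate at 10.0 m:
(2.86/10.0)² = 0.08180, so 32.0 × 0.08180 = 2.618 mrem/h.
Stay time = 0.292 mrem ÷ 2.618 mrem/h = 0.1115 h.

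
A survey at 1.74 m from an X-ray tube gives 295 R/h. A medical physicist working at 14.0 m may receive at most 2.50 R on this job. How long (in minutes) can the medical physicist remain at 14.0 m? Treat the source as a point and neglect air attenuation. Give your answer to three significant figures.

32.9 min

By the inverse-square law, rate at 14.0 m:
(1.74/14.0)² = 0.01545, so 295 × 0.01545 = 4.558 R/h.
Stay time = 2.50 R ÷ 4.558 R/h = 0.5485 h = 32.91 min.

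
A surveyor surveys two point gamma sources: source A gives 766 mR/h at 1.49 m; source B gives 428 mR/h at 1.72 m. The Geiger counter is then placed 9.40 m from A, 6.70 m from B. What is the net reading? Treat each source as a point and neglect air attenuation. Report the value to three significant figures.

Each source contributes Iᵢ·(dᵢ/rᵢ)²; contributions add.
A: 766 × (1.49/9.40)² = 19.25 mR/h
B: 428 × (1.72/6.70)² = 28.21 mR/h
Total = 19.25 + 28.21 = 47.46 mR/h.

47.5 mR/h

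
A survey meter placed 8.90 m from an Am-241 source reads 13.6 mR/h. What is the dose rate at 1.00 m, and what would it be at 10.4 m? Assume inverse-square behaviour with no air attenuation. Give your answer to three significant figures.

Intensity scales as (d₁/d₂)², so
At 1.00 m: 13.6 × (8.90/1.00)² = 13.6 × 79.21 = 1077 mR/h
At 10.4 m: (1.00/10.4)² = 0.009246, so 1077 × 0.009246 = 9.958 mR/h.

1080 mR/h; 9.96 mR/h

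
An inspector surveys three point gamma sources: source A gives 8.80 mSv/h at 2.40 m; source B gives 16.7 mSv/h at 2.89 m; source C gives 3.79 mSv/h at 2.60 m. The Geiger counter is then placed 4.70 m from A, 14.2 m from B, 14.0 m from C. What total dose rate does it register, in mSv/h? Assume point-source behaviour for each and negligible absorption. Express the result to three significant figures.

3.12 mSv/h

Each source contributes Iᵢ·(dᵢ/rᵢ)²; contributions add.
A: 8.80 × (2.40/4.70)² = 2.295 mSv/h
B: 16.7 × (2.89/14.2)² = 0.6917 mSv/h
C: 3.79 × (2.60/14.0)² = 0.1307 mSv/h
Total = 2.295 + 0.6917 + 0.1307 = 3.117 mSv/h.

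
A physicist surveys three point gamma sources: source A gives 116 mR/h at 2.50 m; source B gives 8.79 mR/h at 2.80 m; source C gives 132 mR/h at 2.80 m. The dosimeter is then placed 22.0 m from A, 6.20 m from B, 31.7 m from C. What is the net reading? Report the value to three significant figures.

4.32 mR/h

By superposition, sum each source's inverse-square contribution:
A: 116 × (2.50/22.0)² = 1.498 mR/h
B: 8.79 × (2.80/6.20)² = 1.793 mR/h
C: 132 × (2.80/31.7)² = 1.030 mR/h
Total = 1.498 + 1.793 + 1.030 = 4.321 mR/h.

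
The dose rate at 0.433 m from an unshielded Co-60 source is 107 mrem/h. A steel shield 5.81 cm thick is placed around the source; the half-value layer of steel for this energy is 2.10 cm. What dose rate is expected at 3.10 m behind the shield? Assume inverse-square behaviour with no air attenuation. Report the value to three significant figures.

0.307 mrem/h

Distance alone: (0.433/3.10)² = 0.01951, so 107 × 0.01951 = 2.088 mrem/h.
Shield: 5.81/2.10 = 2.767 half-value layers → attenuation 2^(−2.767) = 0.1469.
Combined: 2.088 × 0.1469 = 0.3067 mrem/h.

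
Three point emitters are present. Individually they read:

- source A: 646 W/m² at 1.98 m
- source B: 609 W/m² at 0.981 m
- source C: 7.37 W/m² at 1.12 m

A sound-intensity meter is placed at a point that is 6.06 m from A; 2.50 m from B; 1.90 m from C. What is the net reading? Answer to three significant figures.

Each source contributes Iᵢ·(dᵢ/rᵢ)²; contributions add.
A: 646 × (1.98/6.06)² = 68.96 W/m²
B: 609 × (0.981/2.50)² = 93.77 W/m²
C: 7.37 × (1.12/1.90)² = 2.561 W/m²
Total = 68.96 + 93.77 + 2.561 = 165.3 W/m².

165 W/m²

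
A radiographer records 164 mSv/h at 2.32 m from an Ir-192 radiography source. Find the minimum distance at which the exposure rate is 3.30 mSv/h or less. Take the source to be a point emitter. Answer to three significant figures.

Intensity scales as (d₁/d₂)², so d₂ = d₁·√(I₁/I₂).
I₁/I₂ = 164/3.30 = 49.70, so d₂ = 2.32 × √49.70 = 16.36 m.

16.4 m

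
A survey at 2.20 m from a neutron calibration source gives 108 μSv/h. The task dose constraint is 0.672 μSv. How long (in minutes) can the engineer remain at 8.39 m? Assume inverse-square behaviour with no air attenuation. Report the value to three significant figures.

5.43 min

Since intensity falls as 1/r², rate at 8.39 m:
(2.20/8.39)² = 0.06876, so 108 × 0.06876 = 7.426 μSv/h.
Stay time = 0.672 μSv ÷ 7.426 μSv/h = 0.09049 h = 5.429 min.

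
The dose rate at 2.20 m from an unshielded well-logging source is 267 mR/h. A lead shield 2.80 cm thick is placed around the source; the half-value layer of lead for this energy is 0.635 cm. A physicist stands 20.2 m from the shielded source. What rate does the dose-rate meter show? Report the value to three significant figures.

Distance alone: 267 × (2.20/20.2)² = 267 × 0.01186 = 3.167 mR/h.
Shield: 2.80/0.635 = 4.409 half-value layers → attenuation 2^(−4.409) = 0.04707.
Combined: 3.167 × 0.04707 = 0.1491 mR/h.

0.149 mR/h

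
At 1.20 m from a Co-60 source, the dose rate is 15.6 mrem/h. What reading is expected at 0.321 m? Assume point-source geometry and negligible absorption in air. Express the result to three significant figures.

Intensity scales as (d₁/d₂)², so the rate at 0.321 m is
(1.20/0.321)² = 13.98, so 15.6 × 13.98 = 218.1 mrem/h.

218 mrem/h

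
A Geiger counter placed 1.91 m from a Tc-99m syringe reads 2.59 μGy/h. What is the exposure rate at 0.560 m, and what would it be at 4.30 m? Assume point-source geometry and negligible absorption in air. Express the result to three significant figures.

30.1 μGy/h; 0.511 μGy/h

By the inverse-square law,
At 0.560 m: (1.91/0.560)² = 11.63, so 2.59 × 11.63 = 30.12 μGy/h
At 4.30 m: (0.560/4.30)² = 0.01696, so 30.12 × 0.01696 = 0.5108 μGy/h.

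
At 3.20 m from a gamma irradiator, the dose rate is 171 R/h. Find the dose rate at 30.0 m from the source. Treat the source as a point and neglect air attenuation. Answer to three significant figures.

1.95 R/h

By the inverse-square law, the rate at 30.0 m is
171 × (3.20/30.0)² = 171 × 0.01138 = 1.946 R/h.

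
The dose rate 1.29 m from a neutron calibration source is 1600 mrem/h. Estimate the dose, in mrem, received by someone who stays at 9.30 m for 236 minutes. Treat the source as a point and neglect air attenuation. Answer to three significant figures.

Since intensity falls as 1/r², rate at 9.30 m:
(1.29/9.30)² = 0.01924, so 1600 × 0.01924 = 30.78 mrem/h.
Dose = rate × time = 30.78 mrem/h × 3.933 h = 121.1 mrem.

121 mrem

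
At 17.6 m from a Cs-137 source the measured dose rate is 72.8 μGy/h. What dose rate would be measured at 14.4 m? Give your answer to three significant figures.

109 μGy/h

Using I₁d₁² = I₂d₂², scaling from 17.6 m to 14.4 m:
72.8 × (17.6/14.4)² = 72.8 × 1.494 = 108.8 μGy/h.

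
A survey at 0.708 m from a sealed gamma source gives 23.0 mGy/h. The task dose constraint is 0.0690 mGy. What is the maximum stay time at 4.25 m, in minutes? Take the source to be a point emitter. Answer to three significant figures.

6.49 min

Applying the 1/r² law, rate at 4.25 m:
(0.708/4.25)² = 0.02775, so 23.0 × 0.02775 = 0.6382 mGy/h.
Stay time = 0.0690 mGy ÷ 0.6382 mGy/h = 0.1081 h = 6.486 min.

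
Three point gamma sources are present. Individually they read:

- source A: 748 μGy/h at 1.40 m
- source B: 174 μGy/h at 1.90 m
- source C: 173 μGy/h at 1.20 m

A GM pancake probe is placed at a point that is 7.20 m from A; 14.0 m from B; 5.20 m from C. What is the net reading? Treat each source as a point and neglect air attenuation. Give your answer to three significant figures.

By superposition, sum each source's inverse-square contribution:
A: 748 × (1.40/7.20)² = 28.28 μGy/h
B: 174 × (1.90/14.0)² = 3.205 μGy/h
C: 173 × (1.20/5.20)² = 9.213 μGy/h
Total = 28.28 + 3.205 + 9.213 = 40.70 μGy/h.

40.7 μGy/h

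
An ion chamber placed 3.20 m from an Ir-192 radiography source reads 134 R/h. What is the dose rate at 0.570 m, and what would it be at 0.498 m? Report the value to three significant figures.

4220 R/h; 5530 R/h

Applying the 1/r² law,
At 0.570 m: (3.20/0.570)² = 31.52, so 134 × 31.52 = 4224 R/h
At 0.498 m: (0.570/0.498)² = 1.310, so 4224 × 1.310 = 5533 R/h.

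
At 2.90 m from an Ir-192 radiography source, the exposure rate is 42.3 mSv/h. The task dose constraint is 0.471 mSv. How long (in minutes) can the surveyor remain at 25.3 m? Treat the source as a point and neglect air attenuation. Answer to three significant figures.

50.8 min

Since intensity falls as 1/r², rate at 25.3 m:
(2.90/25.3)² = 0.01314, so 42.3 × 0.01314 = 0.5558 mSv/h.
Stay time = 0.471 mSv ÷ 0.5558 mSv/h = 0.8474 h = 50.84 min.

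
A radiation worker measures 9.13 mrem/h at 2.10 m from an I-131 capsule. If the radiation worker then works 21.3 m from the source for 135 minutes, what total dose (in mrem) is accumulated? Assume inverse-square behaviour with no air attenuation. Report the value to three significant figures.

Using I₁d₁² = I₂d₂², rate at 21.3 m:
(2.10/21.3)² = 0.009720, so 9.13 × 0.009720 = 0.08874 mrem/h.
Dose = rate × time = 0.08874 mrem/h × 2.250 h = 0.1997 mrem.

0.200 mrem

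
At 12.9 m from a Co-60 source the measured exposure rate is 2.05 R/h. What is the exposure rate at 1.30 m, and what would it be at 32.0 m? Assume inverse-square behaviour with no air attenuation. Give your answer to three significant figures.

Since intensity falls as 1/r²,
At 1.30 m: (12.9/1.30)² = 98.47, so 2.05 × 98.47 = 201.9 R/h
At 32.0 m: 201.9 × (1.30/32.0)² = 201.9 × 0.001650 = 0.3331 R/h.

202 R/h; 0.333 R/h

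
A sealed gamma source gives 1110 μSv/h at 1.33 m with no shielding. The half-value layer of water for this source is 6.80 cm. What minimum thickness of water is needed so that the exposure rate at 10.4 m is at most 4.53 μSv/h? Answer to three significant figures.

At 10.4 m, distance alone gives 1110 × (1.33/10.4)² = 1110 × 0.01635 = 18.15 μSv/h.
Further attenuation needed: 18.15/4.53 = 4.007.
n = log₂(4.007) = 2.003 half-value layers.
Thickness = 2.003 × 6.80 cm = 13.62 cm.

13.6 cm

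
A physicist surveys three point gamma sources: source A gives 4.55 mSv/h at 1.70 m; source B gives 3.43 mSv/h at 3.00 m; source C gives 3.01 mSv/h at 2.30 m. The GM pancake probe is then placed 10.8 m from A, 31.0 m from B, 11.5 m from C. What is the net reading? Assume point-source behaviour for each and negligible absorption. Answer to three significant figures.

By superposition, sum each source's inverse-square contribution:
A: 4.55 × (1.70/10.8)² = 0.1127 mSv/h
B: 3.43 × (3.00/31.0)² = 0.03212 mSv/h
C: 3.01 × (2.30/11.5)² = 0.1204 mSv/h
Total = 0.1127 + 0.03212 + 0.1204 = 0.2652 mSv/h.

0.265 mSv/h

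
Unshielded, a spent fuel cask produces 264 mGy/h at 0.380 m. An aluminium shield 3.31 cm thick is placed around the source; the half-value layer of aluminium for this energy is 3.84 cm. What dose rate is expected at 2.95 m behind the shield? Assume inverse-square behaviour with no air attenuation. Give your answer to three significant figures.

2.41 mGy/h

Distance alone: 264 × (0.380/2.95)² = 264 × 0.01659 = 4.380 mGy/h.
Shield: 3.31/3.84 = 0.8620 half-value layers → attenuation 2^(−0.8620) = 0.5502.
Combined: 4.380 × 0.5502 = 2.410 mGy/h.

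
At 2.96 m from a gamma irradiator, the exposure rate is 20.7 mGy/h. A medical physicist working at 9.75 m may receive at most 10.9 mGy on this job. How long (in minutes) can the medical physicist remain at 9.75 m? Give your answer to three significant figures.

343 min

Intensity scales as (d₁/d₂)², so rate at 9.75 m:
20.7 × (2.96/9.75)² = 20.7 × 0.09217 = 1.908 mGy/h.
Stay time = 10.9 mGy ÷ 1.908 mGy/h = 5.713 h = 342.8 min.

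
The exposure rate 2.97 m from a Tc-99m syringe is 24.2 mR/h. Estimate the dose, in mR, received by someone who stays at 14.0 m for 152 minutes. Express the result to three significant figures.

Applying the 1/r² law, rate at 14.0 m:
(2.97/14.0)² = 0.04500, so 24.2 × 0.04500 = 1.089 mR/h.
Dose = rate × time = 1.089 mR/h × 2.533 h = 2.758 mR.

2.76 mR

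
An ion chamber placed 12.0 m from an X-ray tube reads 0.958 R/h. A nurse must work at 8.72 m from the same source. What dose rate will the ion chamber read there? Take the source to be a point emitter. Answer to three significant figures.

1.81 R/h

Using I₁d₁² = I₂d₂², scaling from 12.0 m to 8.72 m:
(12.0/8.72)² = 1.894, so 0.958 × 1.894 = 1.814 R/h.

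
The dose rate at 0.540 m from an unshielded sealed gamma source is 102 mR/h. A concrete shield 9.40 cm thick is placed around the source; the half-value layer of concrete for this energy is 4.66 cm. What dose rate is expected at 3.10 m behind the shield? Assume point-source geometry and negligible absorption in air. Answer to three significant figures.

0.765 mR/h

Distance alone: 102 × (0.540/3.10)² = 102 × 0.03034 = 3.095 mR/h.
Shield: 9.40/4.66 = 2.017 half-value layers → attenuation 2^(−2.017) = 0.2471.
Combined: 3.095 × 0.2471 = 0.7648 mR/h.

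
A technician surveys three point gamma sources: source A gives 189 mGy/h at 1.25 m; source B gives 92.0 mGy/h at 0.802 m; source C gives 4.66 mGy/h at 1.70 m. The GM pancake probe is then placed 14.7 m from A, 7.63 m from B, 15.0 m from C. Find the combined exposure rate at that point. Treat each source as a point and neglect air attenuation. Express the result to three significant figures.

By superposition, sum each source's inverse-square contribution:
A: 189 × (1.25/14.7)² = 1.367 mGy/h
B: 92.0 × (0.802/7.63)² = 1.016 mGy/h
C: 4.66 × (1.70/15.0)² = 0.05986 mGy/h
Total = 1.367 + 1.016 + 0.05986 = 2.443 mGy/h.

2.44 mGy/h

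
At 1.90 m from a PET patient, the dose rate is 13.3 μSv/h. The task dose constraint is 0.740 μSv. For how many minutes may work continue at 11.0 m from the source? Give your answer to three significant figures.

Using I₁d₁² = I₂d₂², rate at 11.0 m:
(1.90/11.0)² = 0.02983, so 13.3 × 0.02983 = 0.3967 μSv/h.
Stay time = 0.740 μSv ÷ 0.3967 μSv/h = 1.865 h = 111.9 min.

112 min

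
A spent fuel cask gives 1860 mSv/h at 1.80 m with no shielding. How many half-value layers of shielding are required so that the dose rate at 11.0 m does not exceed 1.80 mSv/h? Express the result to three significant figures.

4.79 half-value layers

At 11.0 m, distance alone gives 1860 × (1.80/11.0)² = 1860 × 0.02678 = 49.81 mSv/h.
Further attenuation needed: 49.81/1.80 = 27.67.
n = log₂(27.67) = 4.790 half-value layers.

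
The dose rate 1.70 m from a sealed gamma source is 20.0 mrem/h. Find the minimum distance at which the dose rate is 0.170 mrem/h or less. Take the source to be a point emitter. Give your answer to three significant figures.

18.4 m

By the inverse-square law, d₂ = d₁·√(I₁/I₂).
I₁/I₂ = 20.0/0.170 = 117.6, so d₂ = 1.70 × √117.6 = 18.44 m.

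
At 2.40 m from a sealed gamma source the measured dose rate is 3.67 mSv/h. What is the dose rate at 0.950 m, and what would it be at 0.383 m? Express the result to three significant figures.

23.4 mSv/h; 144 mSv/h

Using I₁d₁² = I₂d₂²,
At 0.950 m: (2.40/0.950)² = 6.382, so 3.67 × 6.382 = 23.42 mSv/h
At 0.383 m: 23.42 × (0.950/0.383)² = 23.42 × 6.152 = 144.1 mSv/h.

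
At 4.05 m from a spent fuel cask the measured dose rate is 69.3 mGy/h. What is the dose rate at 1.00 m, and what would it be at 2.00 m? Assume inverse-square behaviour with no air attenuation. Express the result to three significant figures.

1140 mGy/h; 284 mGy/h

Since intensity falls as 1/r²,
At 1.00 m: (4.05/1.00)² = 16.40, so 69.3 × 16.40 = 1137 mGy/h
At 2.00 m: 1137 × (1.00/2.00)² = 1137 × 0.2500 = 284.2 mGy/h.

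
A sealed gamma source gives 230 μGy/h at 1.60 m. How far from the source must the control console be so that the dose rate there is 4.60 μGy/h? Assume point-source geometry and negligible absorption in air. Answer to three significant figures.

Using I₁d₁² = I₂d₂², d₂ = d₁·√(I₁/I₂).
I₁/I₂ = 230/4.60 = 50.00, so d₂ = 1.60 × √50.00 = 11.31 m.

11.3 m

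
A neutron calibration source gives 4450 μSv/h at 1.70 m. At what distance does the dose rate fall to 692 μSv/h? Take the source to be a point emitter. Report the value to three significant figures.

Intensity scales as (d₁/d₂)², so d₂ = d₁·√(I₁/I₂).
I₁/I₂ = 4450/692 = 6.431, so d₂ = 1.70 × √6.431 = 4.311 m.

4.31 m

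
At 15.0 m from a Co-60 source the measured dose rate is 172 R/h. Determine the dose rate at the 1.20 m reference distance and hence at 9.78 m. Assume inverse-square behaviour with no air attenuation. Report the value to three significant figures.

26900 R/h; 405 R/h

Using I₁d₁² = I₂d₂²,
At 1.20 m: (15.0/1.20)² = 156.2, so 172 × 156.2 = 26870 R/h
At 9.78 m: (1.20/9.78)² = 0.01506, so 26870 × 0.01506 = 404.7 R/h.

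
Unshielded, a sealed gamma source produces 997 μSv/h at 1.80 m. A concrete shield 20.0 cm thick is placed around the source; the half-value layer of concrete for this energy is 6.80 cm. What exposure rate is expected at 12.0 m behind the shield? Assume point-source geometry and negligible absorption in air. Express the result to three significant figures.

2.92 μSv/h

Distance alone: 997 × (1.80/12.0)² = 997 × 0.02250 = 22.43 μSv/h.
Shield: 20.0/6.80 = 2.941 half-value layers → attenuation 2^(−2.941) = 0.1302.
Combined: 22.43 × 0.1302 = 2.920 μSv/h.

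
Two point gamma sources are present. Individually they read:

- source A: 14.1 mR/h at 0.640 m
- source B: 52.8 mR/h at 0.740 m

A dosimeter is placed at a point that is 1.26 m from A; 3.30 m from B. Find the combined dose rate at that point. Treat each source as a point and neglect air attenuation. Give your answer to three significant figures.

By superposition, sum each source's inverse-square contribution:
A: 14.1 × (0.640/1.26)² = 3.638 mR/h
B: 52.8 × (0.740/3.30)² = 2.655 mR/h
Total = 3.638 + 2.655 = 6.293 mR/h.

6.29 mR/h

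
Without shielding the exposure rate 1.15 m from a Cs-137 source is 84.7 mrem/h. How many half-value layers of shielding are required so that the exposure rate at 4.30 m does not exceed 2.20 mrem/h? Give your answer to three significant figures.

1.46 half-value layers

At 4.30 m, distance alone gives (1.15/4.30)² = 0.07153, so 84.7 × 0.07153 = 6.059 mrem/h.
Further attenuation needed: 6.059/2.20 = 2.754.
n = log₂(2.754) = 1.462 half-value layers.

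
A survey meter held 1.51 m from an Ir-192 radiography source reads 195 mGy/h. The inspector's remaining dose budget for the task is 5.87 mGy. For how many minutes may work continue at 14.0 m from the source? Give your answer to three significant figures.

155 min

Applying the 1/r² law, rate at 14.0 m:
(1.51/14.0)² = 0.01163, so 195 × 0.01163 = 2.268 mGy/h.
Stay time = 5.87 mGy ÷ 2.268 mGy/h = 2.588 h = 155.3 min.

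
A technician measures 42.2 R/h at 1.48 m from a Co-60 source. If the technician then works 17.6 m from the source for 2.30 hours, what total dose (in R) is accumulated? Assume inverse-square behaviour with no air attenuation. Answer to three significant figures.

By the inverse-square law, rate at 17.6 m:
42.2 × (1.48/17.6)² = 42.2 × 0.007071 = 0.2984 R/h.
Dose = rate × time = 0.2984 R/h × 2.300 h = 0.6863 R.

0.686 R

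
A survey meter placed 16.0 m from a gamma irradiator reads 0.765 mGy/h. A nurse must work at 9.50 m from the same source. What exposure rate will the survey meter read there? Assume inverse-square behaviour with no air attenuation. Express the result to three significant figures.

Applying the 1/r² law, scaling from 16.0 m to 9.50 m:
0.765 × (16.0/9.50)² = 0.765 × 2.837 = 2.170 mGy/h.

2.17 mGy/h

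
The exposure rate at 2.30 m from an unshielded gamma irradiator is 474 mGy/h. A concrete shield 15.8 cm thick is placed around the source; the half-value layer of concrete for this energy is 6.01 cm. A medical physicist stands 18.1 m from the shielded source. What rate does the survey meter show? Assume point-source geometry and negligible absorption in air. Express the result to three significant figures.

1.24 mGy/h

Distance alone: 474 × (2.30/18.1)² = 474 × 0.01615 = 7.655 mGy/h.
Shield: 15.8/6.01 = 2.629 half-value layers → attenuation 2^(−2.629) = 0.1617.
Combined: 7.655 × 0.1617 = 1.238 mGy/h.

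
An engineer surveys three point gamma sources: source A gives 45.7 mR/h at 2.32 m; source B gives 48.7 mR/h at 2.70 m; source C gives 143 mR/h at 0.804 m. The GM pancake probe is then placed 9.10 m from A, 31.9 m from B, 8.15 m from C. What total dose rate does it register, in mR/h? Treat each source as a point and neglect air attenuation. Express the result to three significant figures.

4.71 mR/h

By superposition, sum each source's inverse-square contribution:
A: 45.7 × (2.32/9.10)² = 2.970 mR/h
B: 48.7 × (2.70/31.9)² = 0.3489 mR/h
C: 143 × (0.804/8.15)² = 1.392 mR/h
Total = 2.970 + 0.3489 + 1.392 = 4.711 mR/h.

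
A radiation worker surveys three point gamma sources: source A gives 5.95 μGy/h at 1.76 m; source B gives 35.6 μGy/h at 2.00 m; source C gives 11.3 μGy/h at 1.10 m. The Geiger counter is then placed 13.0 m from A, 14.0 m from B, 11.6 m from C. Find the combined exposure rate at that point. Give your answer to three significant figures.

Each source contributes Iᵢ·(dᵢ/rᵢ)²; contributions add.
A: 5.95 × (1.76/13.0)² = 0.1091 μGy/h
B: 35.6 × (2.00/14.0)² = 0.7265 μGy/h
C: 11.3 × (1.10/11.6)² = 0.1016 μGy/h
Total = 0.1091 + 0.7265 + 0.1016 = 0.9372 μGy/h.

0.937 μGy/h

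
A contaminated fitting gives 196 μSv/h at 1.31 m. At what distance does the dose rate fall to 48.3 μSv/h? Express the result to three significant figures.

Intensity scales as (d₁/d₂)², so d₂ = d₁·√(I₁/I₂).
I₁/I₂ = 196/48.3 = 4.058, so d₂ = 1.31 × √4.058 = 2.639 m.

2.64 m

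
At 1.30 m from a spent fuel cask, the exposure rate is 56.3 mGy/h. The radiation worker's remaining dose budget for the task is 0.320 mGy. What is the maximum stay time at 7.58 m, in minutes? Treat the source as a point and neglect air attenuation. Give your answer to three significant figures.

By the inverse-square law, rate at 7.58 m:
56.3 × (1.30/7.58)² = 56.3 × 0.02941 = 1.656 mGy/h.
Stay time = 0.320 mGy ÷ 1.656 mGy/h = 0.1932 h = 11.59 min.

11.6 min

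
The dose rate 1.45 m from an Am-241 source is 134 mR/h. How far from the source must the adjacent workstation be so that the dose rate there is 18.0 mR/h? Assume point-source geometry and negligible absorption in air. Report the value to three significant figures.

3.96 m

Since intensity falls as 1/r², d₂ = d₁·√(I₁/I₂).
I₁/I₂ = 134/18.0 = 7.444, so d₂ = 1.45 × √7.444 = 3.956 m.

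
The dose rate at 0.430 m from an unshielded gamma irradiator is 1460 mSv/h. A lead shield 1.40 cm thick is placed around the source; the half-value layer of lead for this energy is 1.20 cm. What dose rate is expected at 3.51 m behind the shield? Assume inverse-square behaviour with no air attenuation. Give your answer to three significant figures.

9.76 mSv/h

Distance alone: (0.430/3.51)² = 0.01501, so 1460 × 0.01501 = 21.91 mSv/h.
Shield: 1.40/1.20 = 1.167 half-value layers → attenuation 2^(−1.167) = 0.4453.
Combined: 21.91 × 0.4453 = 9.757 mSv/h.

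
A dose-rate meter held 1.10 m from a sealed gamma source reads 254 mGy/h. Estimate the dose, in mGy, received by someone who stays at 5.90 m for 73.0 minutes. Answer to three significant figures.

Since intensity falls as 1/r², rate at 5.90 m:
(1.10/5.90)² = 0.03476, so 254 × 0.03476 = 8.829 mGy/h.
Dose = rate × time = 8.829 mGy/h × 1.217 h = 10.74 mGy.

10.7 mGy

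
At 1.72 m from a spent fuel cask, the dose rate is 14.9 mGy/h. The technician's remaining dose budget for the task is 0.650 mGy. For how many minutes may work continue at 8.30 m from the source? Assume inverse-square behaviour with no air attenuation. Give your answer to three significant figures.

Intensity scales as (d₁/d₂)², so rate at 8.30 m:
14.9 × (1.72/8.30)² = 14.9 × 0.04294 = 0.6398 mGy/h.
Stay time = 0.650 mGy ÷ 0.6398 mGy/h = 1.016 h = 60.96 min.

61.0 min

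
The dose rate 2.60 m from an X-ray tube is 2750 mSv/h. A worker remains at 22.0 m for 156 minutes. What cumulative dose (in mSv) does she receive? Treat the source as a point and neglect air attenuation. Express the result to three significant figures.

Intensity scales as (d₁/d₂)², so rate at 22.0 m:
(2.60/22.0)² = 0.01397, so 2750 × 0.01397 = 38.42 mSv/h.
Dose = rate × time = 38.42 mSv/h × 2.600 h = 99.89 mSv.

99.9 mSv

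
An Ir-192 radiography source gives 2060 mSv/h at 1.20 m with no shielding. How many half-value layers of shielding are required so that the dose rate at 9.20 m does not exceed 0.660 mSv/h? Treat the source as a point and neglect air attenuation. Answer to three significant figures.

5.73 half-value layers

At 9.20 m, distance alone gives 2060 × (1.20/9.20)² = 2060 × 0.01701 = 35.04 mSv/h.
Further attenuation needed: 35.04/0.660 = 53.09.
n = log₂(53.09) = 5.730 half-value layers.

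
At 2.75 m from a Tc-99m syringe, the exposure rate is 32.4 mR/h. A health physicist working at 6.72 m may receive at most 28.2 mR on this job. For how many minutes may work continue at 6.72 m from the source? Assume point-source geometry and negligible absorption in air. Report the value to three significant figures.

312 min

Applying the 1/r² law, rate at 6.72 m:
(2.75/6.72)² = 0.1675, so 32.4 × 0.1675 = 5.427 mR/h.
Stay time = 28.2 mR ÷ 5.427 mR/h = 5.196 h = 311.8 min.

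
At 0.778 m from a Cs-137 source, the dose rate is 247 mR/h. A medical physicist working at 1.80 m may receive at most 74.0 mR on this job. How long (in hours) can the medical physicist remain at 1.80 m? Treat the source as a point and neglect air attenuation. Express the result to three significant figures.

Using I₁d₁² = I₂d₂², rate at 1.80 m:
247 × (0.778/1.80)² = 247 × 0.1868 = 46.14 mR/h.
Stay time = 74.0 mR ÷ 46.14 mR/h = 1.604 h.

1.60 h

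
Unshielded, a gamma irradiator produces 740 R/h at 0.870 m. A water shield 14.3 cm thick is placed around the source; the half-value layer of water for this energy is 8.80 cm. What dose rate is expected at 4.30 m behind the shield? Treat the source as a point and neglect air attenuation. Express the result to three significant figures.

Distance alone: 740 × (0.870/4.30)² = 740 × 0.04094 = 30.30 R/h.
Shield: 14.3/8.80 = 1.625 half-value layers → attenuation 2^(−1.625) = 0.3242.
Combined: 30.30 × 0.3242 = 9.823 R/h.

9.82 R/h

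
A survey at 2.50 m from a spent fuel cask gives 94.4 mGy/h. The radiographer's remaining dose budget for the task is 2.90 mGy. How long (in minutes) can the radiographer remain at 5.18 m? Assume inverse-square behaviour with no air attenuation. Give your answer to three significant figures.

7.91 min

Using I₁d₁² = I₂d₂², rate at 5.18 m:
(2.50/5.18)² = 0.2329, so 94.4 × 0.2329 = 21.99 mGy/h.
Stay time = 2.90 mGy ÷ 21.99 mGy/h = 0.1319 h = 7.914 min.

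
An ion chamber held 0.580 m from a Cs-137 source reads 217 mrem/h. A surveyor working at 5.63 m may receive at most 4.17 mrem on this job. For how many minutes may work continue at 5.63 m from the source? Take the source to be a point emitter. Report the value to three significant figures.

109 min

Applying the 1/r² law, rate at 5.63 m:
(0.580/5.63)² = 0.01061, so 217 × 0.01061 = 2.302 mrem/h.
Stay time = 4.17 mrem ÷ 2.302 mrem/h = 1.811 h = 108.7 min.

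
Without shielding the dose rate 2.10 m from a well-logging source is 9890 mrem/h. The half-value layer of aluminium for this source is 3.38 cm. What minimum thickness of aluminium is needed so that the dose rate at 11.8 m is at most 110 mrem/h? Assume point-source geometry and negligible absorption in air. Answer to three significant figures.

5.10 cm

At 11.8 m, distance alone gives (2.10/11.8)² = 0.03167, so 9890 × 0.03167 = 313.2 mrem/h.
Further attenuation needed: 313.2/110 = 2.847.
n = log₂(2.847) = 1.509 half-value layers.
Thickness = 1.509 × 3.38 cm = 5.100 cm.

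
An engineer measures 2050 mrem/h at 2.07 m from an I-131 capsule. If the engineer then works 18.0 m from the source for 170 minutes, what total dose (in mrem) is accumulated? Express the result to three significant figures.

Since intensity falls as 1/r², rate at 18.0 m:
(2.07/18.0)² = 0.01322, so 2050 × 0.01322 = 27.10 mrem/h.
Dose = rate × time = 27.10 mrem/h × 2.833 h = 76.77 mrem.

76.8 mrem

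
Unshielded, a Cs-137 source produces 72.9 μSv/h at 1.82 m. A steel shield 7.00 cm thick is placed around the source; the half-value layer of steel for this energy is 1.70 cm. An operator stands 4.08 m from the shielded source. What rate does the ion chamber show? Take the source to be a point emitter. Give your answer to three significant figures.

Distance alone: (1.82/4.08)² = 0.1990, so 72.9 × 0.1990 = 14.51 μSv/h.
Shield: 7.00/1.70 = 4.118 half-value layers → attenuation 2^(−4.118) = 0.05759.
Combined: 14.51 × 0.05759 = 0.8356 μSv/h.

0.836 μSv/h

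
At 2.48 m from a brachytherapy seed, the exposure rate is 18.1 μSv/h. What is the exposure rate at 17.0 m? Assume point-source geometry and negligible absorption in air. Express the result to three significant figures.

0.385 μSv/h

Since intensity falls as 1/r², the rate at 17.0 m is
(2.48/17.0)² = 0.02128, so 18.1 × 0.02128 = 0.3852 μSv/h.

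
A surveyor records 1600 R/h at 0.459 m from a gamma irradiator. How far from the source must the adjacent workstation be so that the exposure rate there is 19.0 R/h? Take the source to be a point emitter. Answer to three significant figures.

By the inverse-square law, d₂ = d₁·√(I₁/I₂).
I₁/I₂ = 1600/19.0 = 84.21, so d₂ = 0.459 × √84.21 = 4.212 m.

4.21 m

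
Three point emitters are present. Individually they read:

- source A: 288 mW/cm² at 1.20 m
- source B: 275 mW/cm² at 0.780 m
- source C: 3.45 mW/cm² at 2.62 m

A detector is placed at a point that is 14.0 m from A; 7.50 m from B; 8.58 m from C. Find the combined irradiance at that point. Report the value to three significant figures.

Each source contributes Iᵢ·(dᵢ/rᵢ)²; contributions add.
A: 288 × (1.20/14.0)² = 2.116 mW/cm²
B: 275 × (0.780/7.50)² = 2.974 mW/cm²
C: 3.45 × (2.62/8.58)² = 0.3217 mW/cm²
Total = 2.116 + 2.974 + 0.3217 = 5.412 mW/cm².

5.41 mW/cm²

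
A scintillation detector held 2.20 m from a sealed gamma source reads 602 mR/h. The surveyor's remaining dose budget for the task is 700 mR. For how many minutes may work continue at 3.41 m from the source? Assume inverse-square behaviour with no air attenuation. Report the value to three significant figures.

168 min

Since intensity falls as 1/r², rate at 3.41 m:
602 × (2.20/3.41)² = 602 × 0.4162 = 250.6 mR/h.
Stay time = 700 mR ÷ 250.6 mR/h = 2.793 h = 167.6 min.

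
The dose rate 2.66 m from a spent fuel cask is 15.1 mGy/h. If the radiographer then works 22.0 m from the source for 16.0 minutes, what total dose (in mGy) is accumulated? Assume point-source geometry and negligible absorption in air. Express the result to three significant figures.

Applying the 1/r² law, rate at 22.0 m:
(2.66/22.0)² = 0.01462, so 15.1 × 0.01462 = 0.2208 mGy/h.
Dose = rate × time = 0.2208 mGy/h × 0.2667 h = 0.05889 mGy.

0.0589 mGy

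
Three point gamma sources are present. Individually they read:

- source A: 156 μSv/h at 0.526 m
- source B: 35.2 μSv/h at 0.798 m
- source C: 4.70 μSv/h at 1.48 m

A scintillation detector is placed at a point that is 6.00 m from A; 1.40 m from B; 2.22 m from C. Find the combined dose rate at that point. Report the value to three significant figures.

By superposition, sum each source's inverse-square contribution:
A: 156 × (0.526/6.00)² = 1.199 μSv/h
B: 35.2 × (0.798/1.40)² = 11.44 μSv/h
C: 4.70 × (1.48/2.22)² = 2.089 μSv/h
Total = 1.199 + 11.44 + 2.089 = 14.73 μSv/h.

14.7 μSv/h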